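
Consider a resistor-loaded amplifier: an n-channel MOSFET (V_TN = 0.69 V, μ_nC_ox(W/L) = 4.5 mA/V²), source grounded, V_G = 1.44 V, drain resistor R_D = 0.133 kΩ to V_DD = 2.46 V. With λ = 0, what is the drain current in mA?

V_GS = V_G = 1.44 V, so V_ov = 1.44 − 0.69 = 0.75 V.
Assume saturation: I_D = ½ k_n V_ov² = 0.5 × 4.5 × 0.75² = 1.27 mA, giving V_DS = V_DD − I_D R_D = 2.46 − 1.27 × 0.133 = 2.29 V.
V_DS = 2.29 V ≥ V_ov = 0.75 V, confirming saturation.

I_D = 1.27 mA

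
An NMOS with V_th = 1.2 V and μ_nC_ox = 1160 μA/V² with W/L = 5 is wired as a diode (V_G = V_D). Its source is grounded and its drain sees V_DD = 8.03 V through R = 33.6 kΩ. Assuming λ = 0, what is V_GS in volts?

With gate tied to drain, V_GS = V_DS ≥ V_GS − V_th, so the device is in saturation.
k_n = μ_nC_ox · (W/L) = 5.8 mA/V².
KCL at the drain: ½ k_n (V_GS − V_th)² = (V_DD − V_GS)/R.
Let x = V_GS − 1.2. Then 97.4 x² + x − 6.83 = 0, giving x = 0.26 V (positive root), so V_GS = 1.46 V.
I_D = (V_DD − V_GS)/R = (8.03 − 1.46) / 33.6 = 0.196 mA.

V_GS = 1.46 V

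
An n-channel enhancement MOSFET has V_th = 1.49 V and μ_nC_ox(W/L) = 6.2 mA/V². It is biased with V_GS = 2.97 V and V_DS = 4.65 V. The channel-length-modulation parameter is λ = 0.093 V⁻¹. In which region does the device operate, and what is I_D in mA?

Saturation; I_D = 9.73 mA

V_ov = V_GS − V_th = 2.97 − 1.49 = 1.48 V.
Since V_DS = 4.65 V ≥ V_ov = 1.48 V, the device is in saturation.
I_D = ½ k_n V_ov² (1 + λ V_DS) = 0.5 × 6.2 × 1.48² × (1 + 0.093 × 4.65) = 9.73 mA.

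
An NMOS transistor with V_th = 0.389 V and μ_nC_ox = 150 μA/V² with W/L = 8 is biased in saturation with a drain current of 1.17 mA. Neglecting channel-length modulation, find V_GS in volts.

k_n = μ_nC_ox · (W/L) = 1.2 mA/V².
In saturation I_D = ½ k_n (V_GS − V_th)², so V_GS − V_th = √(2 I_D / k_n) = √(2 × 1.17 / 1.2) = 1.4 V.
V_GS = 0.389 + 1.4 = 1.79 V.

V_GS = 1.79 V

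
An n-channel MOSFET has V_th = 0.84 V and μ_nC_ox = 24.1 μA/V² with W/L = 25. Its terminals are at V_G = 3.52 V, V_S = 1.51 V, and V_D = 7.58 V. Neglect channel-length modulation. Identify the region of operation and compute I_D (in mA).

Saturation; I_D = 0.412 mA

V_GS = V_G − V_S = 3.52 − 1.51 = 2.01 V; V_DS = V_D − V_S = 7.58 − 1.51 = 6.07 V.
k_n = μ_nC_ox · (W/L) = 0.6025 mA/V².
V_ov = V_GS − V_th = 2.01 − 0.84 = 1.17 V.
Since V_DS = 6.07 V ≥ V_ov = 1.17 V, the device is in saturation.
I_D = ½ k_n V_ov² = 0.5 × 0.6025 × 1.17² = 0.412 mA.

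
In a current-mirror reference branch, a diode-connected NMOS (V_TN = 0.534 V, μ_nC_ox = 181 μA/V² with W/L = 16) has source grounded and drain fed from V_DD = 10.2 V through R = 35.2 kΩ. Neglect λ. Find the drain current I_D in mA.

I_D = 0.263 mA

With gate tied to drain, V_GS = V_DS ≥ V_GS − V_TN, so the device is in saturation.
k_n = μ_nC_ox · (W/L) = 2.896 mA/V².
KCL at the drain: ½ k_n (V_GS − V_TN)² = (V_DD − V_GS)/R.
Let x = V_GS − 0.534. Then 51 x² + x − 9.666 = 0, giving x = 0.426 V (positive root), so V_GS = 0.96 V.
I_D = (V_DD − V_GS)/R = (10.2 − 0.96) / 35.2 = 0.263 mA.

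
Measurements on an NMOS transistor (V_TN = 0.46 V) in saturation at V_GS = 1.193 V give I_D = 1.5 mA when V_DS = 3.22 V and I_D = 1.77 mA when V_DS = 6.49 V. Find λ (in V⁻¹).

With V_GS fixed, I_D ∝ (1 + λ V_DS) in saturation, so I_D2/I_D1 = (1 + λ V_DS2)/(1 + λ V_DS1).
1.77/1.5 = 1.18 = (1 + 6.49 λ)/(1 + 3.22 λ).
Solving: λ (I_D1 V_DS2 − I_D2 V_DS1) = I_D2 − I_D1, so λ = (1.77 − 1.5) / (1.5 × 6.49 − 1.77 × 3.22) = 0.27 / 4.04 = 0.0669 V⁻¹.

λ = 0.0669 V⁻¹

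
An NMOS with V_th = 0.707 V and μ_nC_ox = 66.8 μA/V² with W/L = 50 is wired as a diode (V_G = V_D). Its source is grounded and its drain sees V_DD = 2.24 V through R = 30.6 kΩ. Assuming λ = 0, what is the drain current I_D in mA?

I_D = 0.0447 mA

With gate tied to drain, V_GS = V_DS ≥ V_GS − V_th, so the device is in saturation.
k_n = μ_nC_ox · (W/L) = 3.34 mA/V².
KCL at the drain: ½ k_n (V_GS − V_th)² = (V_DD − V_GS)/R.
Let x = V_GS − 0.707. Then 51.1 x² + x − 1.533 = 0, giving x = 0.164 V (positive root), so V_GS = 0.871 V.
I_D = (V_DD − V_GS)/R = (2.24 − 0.871) / 30.6 = 0.0447 mA.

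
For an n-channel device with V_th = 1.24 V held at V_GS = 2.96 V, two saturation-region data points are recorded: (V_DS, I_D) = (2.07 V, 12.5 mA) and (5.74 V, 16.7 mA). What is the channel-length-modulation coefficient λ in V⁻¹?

λ = 0.113 V⁻¹

With V_GS fixed, I_D ∝ (1 + λ V_DS) in saturation, so I_D2/I_D1 = (1 + λ V_DS2)/(1 + λ V_DS1).
16.7/12.5 = 1.336 = (1 + 5.74 λ)/(1 + 2.07 λ).
Solving: λ (I_D1 V_DS2 − I_D2 V_DS1) = I_D2 − I_D1, so λ = (16.7 − 12.5) / (12.5 × 5.74 − 16.7 × 2.07) = 4.2 / 37.2 = 0.113 V⁻¹.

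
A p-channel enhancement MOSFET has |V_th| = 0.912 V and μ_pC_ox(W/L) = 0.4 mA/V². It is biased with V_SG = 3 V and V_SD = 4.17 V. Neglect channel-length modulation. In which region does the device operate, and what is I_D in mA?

Saturation; I_D = 0.872 mA

V_ov = V_SG − |V_th| = 3 − 0.912 = 2.09 V.
Since V_SD = 4.17 V ≥ V_ov = 2.09 V, the device is in saturation.
I_D = ½ k_p V_ov² = 0.5 × 0.4 × 2.09² = 0.872 mA.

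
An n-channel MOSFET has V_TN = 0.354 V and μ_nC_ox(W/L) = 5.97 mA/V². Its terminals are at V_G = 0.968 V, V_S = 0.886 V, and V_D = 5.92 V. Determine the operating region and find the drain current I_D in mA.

Cutoff; I_D = 0 mA

V_GS = V_G − V_S = 0.968 − 0.886 = 0.082 V; V_DS = V_D − V_S = 5.92 − 0.886 = 5.03 V.
V_GS = 0.082 V < V_TN = 0.354 V, so the transistor is in cutoff.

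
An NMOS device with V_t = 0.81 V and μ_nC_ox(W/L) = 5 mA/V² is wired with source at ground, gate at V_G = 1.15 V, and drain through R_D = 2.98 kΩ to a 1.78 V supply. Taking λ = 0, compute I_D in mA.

V_GS = V_G = 1.15 V, so V_ov = 1.15 − 0.81 = 0.34 V.
Assume saturation: I_D = ½ k_n V_ov² = 0.5 × 5 × 0.34² = 0.289 mA, giving V_DS = V_DD − I_D R_D = 1.78 − 0.289 × 2.98 = 0.919 V.
V_DS = 0.919 V ≥ V_ov = 0.34 V, confirming saturation.

I_D = 0.289 mA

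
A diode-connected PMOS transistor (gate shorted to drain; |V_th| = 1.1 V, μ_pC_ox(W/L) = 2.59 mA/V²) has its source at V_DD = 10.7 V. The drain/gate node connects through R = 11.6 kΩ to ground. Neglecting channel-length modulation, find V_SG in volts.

With gate tied to drain, V_SG = V_SD ≥ V_SG − |V_th|, so the device is in saturation.
KCL at the drain: ½ k_p (V_SG − |V_th|)² = (V_DD − V_SG)/R.
Let x = V_SG − 1.1. Then 15 x² + x − 9.6 = 0, giving x = 0.767 V (positive root), so V_SG = 1.87 V.
I_D = (V_DD − V_SG)/R = (10.7 − 1.87) / 11.6 = 0.761 mA.

V_SG = 1.87 V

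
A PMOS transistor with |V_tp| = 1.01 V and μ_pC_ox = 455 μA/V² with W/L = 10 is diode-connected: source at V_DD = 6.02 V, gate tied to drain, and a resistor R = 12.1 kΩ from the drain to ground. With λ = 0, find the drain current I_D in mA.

With gate tied to drain, V_SG = V_SD ≥ V_SG − |V_tp|, so the device is in saturation.
k_p = μ_pC_ox · (W/L) = 4.55 mA/V².
KCL at the drain: ½ k_p (V_SG − |V_tp|)² = (V_DD − V_SG)/R.
Let x = V_SG − 1.01. Then 27.5 x² + x − 5.01 = 0, giving x = 0.409 V (positive root), so V_SG = 1.42 V.
I_D = (V_DD − V_SG)/R = (6.02 − 1.42) / 12.1 = 0.38 mA.

I_D = 0.380 mA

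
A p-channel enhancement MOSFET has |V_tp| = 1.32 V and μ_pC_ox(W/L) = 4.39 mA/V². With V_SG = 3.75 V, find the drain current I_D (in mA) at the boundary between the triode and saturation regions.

I_D = 13.0 mA

At the boundary V_SD = V_ov = V_SG − |V_tp| = 3.75 − 1.32 = 2.43 V.
I_D = ½ k_p V_ov² = 0.5 × 4.39 × 2.43² = 13 mA.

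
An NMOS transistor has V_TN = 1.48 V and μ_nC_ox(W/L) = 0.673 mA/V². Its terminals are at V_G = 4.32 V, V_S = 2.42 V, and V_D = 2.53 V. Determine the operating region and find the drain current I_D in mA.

Triode; I_D = 0.0270 mA

V_GS = V_G − V_S = 4.32 − 2.42 = 1.9 V; V_DS = V_D − V_S = 2.53 − 2.42 = 0.11 V.
V_ov = V_GS − V_TN = 1.9 − 1.48 = 0.42 V.
Since V_DS = 0.11 V < V_ov = 0.42 V, the device is in the triode region.
I_D = k_n [V_ov · V_DS − ½ V_DS²] = 0.673 × [0.42 × 0.11 − 0.5 × 0.11²] = 0.027 mA.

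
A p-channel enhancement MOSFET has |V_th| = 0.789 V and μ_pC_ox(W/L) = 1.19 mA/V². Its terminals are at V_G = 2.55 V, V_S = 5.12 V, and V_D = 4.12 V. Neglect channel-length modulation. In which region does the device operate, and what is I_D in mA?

Triode; I_D = 1.52 mA

V_SG = V_S − V_G = 5.12 − 2.55 = 2.57 V; V_SD = V_S − V_D = 5.12 − 4.12 = 1 V.
V_ov = V_SG − |V_th| = 2.57 − 0.789 = 1.78 V.
Since V_SD = 1 V < V_ov = 1.78 V, the device is in the triode region.
I_D = k_p [V_ov · V_SD − ½ V_SD²] = 1.19 × [1.78 × 1 − 0.5 × 1²] = 1.52 mA.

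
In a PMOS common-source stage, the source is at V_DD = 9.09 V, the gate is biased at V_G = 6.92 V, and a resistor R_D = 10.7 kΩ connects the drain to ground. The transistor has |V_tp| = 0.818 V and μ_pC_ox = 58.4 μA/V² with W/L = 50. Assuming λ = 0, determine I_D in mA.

I_D = 0.828 mA

V_SG = V_DD − V_G = 9.09 − 6.92 = 2.17 V, so V_ov = 2.17 − 0.818 = 1.35 V.
k_p = μ_pC_ox · (W/L) = 2.92 mA/V².
Assume saturation: I_D = ½ k_p V_ov² = 0.5 × 2.92 × 1.35² = 2.67 mA, giving V_SD = V_DD − I_D R_D = 9.09 − 2.67 × 10.7 = -19.5 V.
But -19.5 V < V_ov = 1.35 V, so the device is actually in triode.
In triode I_D = k_p[V_ov V_SD − ½ V_SD²] and I_D = (V_DD − V_SD)/R_D. Equating: 15.6 V_SD² − 43.24 V_SD + 9.09 = 0, giving V_SD = 0.229 V (the root below V_ov).
I_D = (9.09 − 0.229) / 10.7 = 0.828 mA.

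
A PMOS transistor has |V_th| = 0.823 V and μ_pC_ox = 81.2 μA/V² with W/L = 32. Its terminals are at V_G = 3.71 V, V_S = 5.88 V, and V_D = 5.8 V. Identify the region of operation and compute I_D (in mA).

V_SG = V_S − V_G = 5.88 − 3.71 = 2.17 V; V_SD = V_S − V_D = 5.88 − 5.8 = 0.08 V.
k_p = μ_pC_ox · (W/L) = 2.598 mA/V².
V_ov = V_SG − |V_th| = 2.17 − 0.823 = 1.35 V.
Since V_SD = 0.08 V < V_ov = 1.35 V, the device is in the triode region.
I_D = k_p [V_ov · V_SD − ½ V_SD²] = 2.598 × [1.35 × 0.08 − 0.5 × 0.08²] = 0.272 mA.

Triode; I_D = 0.272 mA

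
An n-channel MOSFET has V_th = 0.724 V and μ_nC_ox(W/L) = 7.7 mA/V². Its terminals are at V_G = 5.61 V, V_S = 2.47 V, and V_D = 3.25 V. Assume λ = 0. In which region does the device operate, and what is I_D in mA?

Triode; I_D = 12.2 mA

V_GS = V_G − V_S = 5.61 − 2.47 = 3.14 V; V_DS = V_D − V_S = 3.25 − 2.47 = 0.78 V.
V_ov = V_GS − V_th = 3.14 − 0.724 = 2.42 V.
Since V_DS = 0.78 V < V_ov = 2.42 V, the device is in the triode region.
I_D = k_n [V_ov · V_DS − ½ V_DS²] = 7.7 × [2.42 × 0.78 − 0.5 × 0.78²] = 12.2 mA.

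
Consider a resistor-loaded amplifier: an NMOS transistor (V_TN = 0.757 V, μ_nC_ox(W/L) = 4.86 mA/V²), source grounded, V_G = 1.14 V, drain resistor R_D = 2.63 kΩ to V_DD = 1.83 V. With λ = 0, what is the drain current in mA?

V_GS = V_G = 1.14 V, so V_ov = 1.14 − 0.757 = 0.383 V.
Assume saturation: I_D = ½ k_n V_ov² = 0.5 × 4.86 × 0.383² = 0.356 mA, giving V_DS = V_DD − I_D R_D = 1.83 − 0.356 × 2.63 = 0.893 V.
V_DS = 0.893 V ≥ V_ov = 0.383 V, confirming saturation.

I_D = 0.356 mA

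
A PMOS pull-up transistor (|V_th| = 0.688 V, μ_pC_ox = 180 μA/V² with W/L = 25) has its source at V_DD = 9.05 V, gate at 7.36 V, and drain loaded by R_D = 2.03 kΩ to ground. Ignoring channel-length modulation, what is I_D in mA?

I_D = 2.26 mA

V_SG = V_DD − V_G = 9.05 − 7.36 = 1.69 V, so V_ov = 1.69 − 0.688 = 1 V.
k_p = μ_pC_ox · (W/L) = 4.5 mA/V².
Assume saturation: I_D = ½ k_p V_ov² = 0.5 × 4.5 × 1² = 2.26 mA, giving V_SD = V_DD − I_D R_D = 9.05 − 2.26 × 2.03 = 4.46 V.
V_SD = 4.46 V ≥ V_ov = 1 V, confirming saturation.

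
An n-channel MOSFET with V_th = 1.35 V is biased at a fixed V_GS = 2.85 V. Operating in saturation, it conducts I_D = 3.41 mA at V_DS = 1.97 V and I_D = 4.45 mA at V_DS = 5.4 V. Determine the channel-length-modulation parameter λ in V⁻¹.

With V_GS fixed, I_D ∝ (1 + λ V_DS) in saturation, so I_D2/I_D1 = (1 + λ V_DS2)/(1 + λ V_DS1).
4.45/3.41 = 1.305 = (1 + 5.4 λ)/(1 + 1.97 λ).
Solving: λ (I_D1 V_DS2 − I_D2 V_DS1) = I_D2 − I_D1, so λ = (4.45 − 3.41) / (3.41 × 5.4 − 4.45 × 1.97) = 1.04 / 9.65 = 0.108 V⁻¹.

λ = 0.108 V⁻¹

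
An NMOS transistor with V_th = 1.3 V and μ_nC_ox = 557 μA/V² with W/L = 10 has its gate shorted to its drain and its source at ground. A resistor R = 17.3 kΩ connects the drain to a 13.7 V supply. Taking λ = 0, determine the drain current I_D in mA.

I_D = 0.688 mA

With gate tied to drain, V_GS = V_DS ≥ V_GS − V_th, so the device is in saturation.
k_n = μ_nC_ox · (W/L) = 5.57 mA/V².
KCL at the drain: ½ k_n (V_GS − V_th)² = (V_DD − V_GS)/R.
Let x = V_GS − 1.3. Then 48.2 x² + x − 12.4 = 0, giving x = 0.497 V (positive root), so V_GS = 1.8 V.
I_D = (V_DD − V_GS)/R = (13.7 − 1.8) / 17.3 = 0.688 mA.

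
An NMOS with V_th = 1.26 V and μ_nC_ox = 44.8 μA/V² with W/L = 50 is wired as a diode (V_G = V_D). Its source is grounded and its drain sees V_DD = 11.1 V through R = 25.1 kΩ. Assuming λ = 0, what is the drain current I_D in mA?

I_D = 0.369 mA

With gate tied to drain, V_GS = V_DS ≥ V_GS − V_th, so the device is in saturation.
k_n = μ_nC_ox · (W/L) = 2.24 mA/V².
KCL at the drain: ½ k_n (V_GS − V_th)² = (V_DD − V_GS)/R.
Let x = V_GS − 1.26. Then 28.1 x² + x − 9.84 = 0, giving x = 0.574 V (positive root), so V_GS = 1.83 V.
I_D = (V_DD − V_GS)/R = (11.1 − 1.83) / 25.1 = 0.369 mA.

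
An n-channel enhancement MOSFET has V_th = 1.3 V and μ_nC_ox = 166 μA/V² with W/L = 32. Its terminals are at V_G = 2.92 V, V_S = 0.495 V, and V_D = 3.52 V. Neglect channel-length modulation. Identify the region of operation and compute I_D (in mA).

V_GS = V_G − V_S = 2.92 − 0.495 = 2.42 V; V_DS = V_D − V_S = 3.52 − 0.495 = 3.02 V.
k_n = μ_nC_ox · (W/L) = 5.312 mA/V².
V_ov = V_GS − V_th = 2.42 − 1.3 = 1.12 V.
Since V_DS = 3.02 V ≥ V_ov = 1.12 V, the device is in saturation.
I_D = ½ k_n V_ov² = 0.5 × 5.312 × 1.12² = 3.36 mA.

Saturation; I_D = 3.36 mA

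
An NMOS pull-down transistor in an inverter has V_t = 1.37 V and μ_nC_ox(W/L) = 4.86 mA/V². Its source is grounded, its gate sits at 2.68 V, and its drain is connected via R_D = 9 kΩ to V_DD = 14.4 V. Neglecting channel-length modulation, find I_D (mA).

V_GS = V_G = 2.68 V, so V_ov = 2.68 − 1.37 = 1.31 V.
Assume saturation: I_D = ½ k_n V_ov² = 0.5 × 4.86 × 1.31² = 4.17 mA, giving V_DS = V_DD − I_D R_D = 14.4 − 4.17 × 9 = -23.1 V.
But -23.1 V < V_ov = 1.31 V, so the device is actually in triode.
In triode I_D = k_n[V_ov V_DS − ½ V_DS²] and I_D = (V_DD − V_DS)/R_D. Equating: 21.9 V_DS² − 58.3 V_DS + 14.4 = 0, giving V_DS = 0.275 V (the root below V_ov).
I_D = (14.4 − 0.275) / 9 = 1.57 mA.

I_D = 1.57 mA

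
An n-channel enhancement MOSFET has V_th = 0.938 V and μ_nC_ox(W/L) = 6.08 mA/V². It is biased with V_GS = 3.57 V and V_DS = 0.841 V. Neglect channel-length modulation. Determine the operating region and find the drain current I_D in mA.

V_ov = V_GS − V_th = 3.57 − 0.938 = 2.63 V.
Since V_DS = 0.841 V < V_ov = 2.63 V, the device is in the triode region.
I_D = k_n [V_ov · V_DS − ½ V_DS²] = 6.08 × [2.63 × 0.841 − 0.5 × 0.841²] = 11.3 mA.

Triode; I_D = 11.3 mA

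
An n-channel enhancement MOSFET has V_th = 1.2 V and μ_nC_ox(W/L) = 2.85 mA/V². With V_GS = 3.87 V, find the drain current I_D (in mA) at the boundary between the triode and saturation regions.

I_D = 10.2 mA

At the boundary V_DS = V_ov = V_GS − V_th = 3.87 − 1.2 = 2.67 V.
I_D = ½ k_n V_ov² = 0.5 × 2.85 × 2.67² = 10.2 mA.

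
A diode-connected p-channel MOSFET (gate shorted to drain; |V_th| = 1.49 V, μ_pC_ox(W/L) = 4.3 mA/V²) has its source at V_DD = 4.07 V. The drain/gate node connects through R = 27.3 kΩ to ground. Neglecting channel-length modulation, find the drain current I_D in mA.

With gate tied to drain, V_SG = V_SD ≥ V_SG − |V_th|, so the device is in saturation.
KCL at the drain: ½ k_p (V_SG − |V_th|)² = (V_DD − V_SG)/R.
Let x = V_SG − 1.49. Then 58.7 x² + x − 2.58 = 0, giving x = 0.201 V (positive root), so V_SG = 1.69 V.
I_D = (V_DD − V_SG)/R = (4.07 − 1.69) / 27.3 = 0.0871 mA.

I_D = 0.0871 mA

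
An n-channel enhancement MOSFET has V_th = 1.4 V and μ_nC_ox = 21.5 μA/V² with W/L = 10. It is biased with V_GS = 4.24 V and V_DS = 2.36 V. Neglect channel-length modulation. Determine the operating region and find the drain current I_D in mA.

k_n = μ_nC_ox · (W/L) = 0.215 mA/V².
V_ov = V_GS − V_th = 4.24 − 1.4 = 2.84 V.
Since V_DS = 2.36 V < V_ov = 2.84 V, the device is in the triode region.
I_D = k_n [V_ov · V_DS − ½ V_DS²] = 0.215 × [2.84 × 2.36 − 0.5 × 2.36²] = 0.842 mA.

Triode; I_D = 0.842 mA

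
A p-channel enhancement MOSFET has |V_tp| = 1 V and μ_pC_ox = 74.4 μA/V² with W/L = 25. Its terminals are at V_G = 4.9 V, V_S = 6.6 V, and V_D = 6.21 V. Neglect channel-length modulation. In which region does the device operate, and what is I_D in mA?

Triode; I_D = 0.366 mA

V_SG = V_S − V_G = 6.6 − 4.9 = 1.7 V; V_SD = V_S − V_D = 6.6 − 6.21 = 0.39 V.
k_p = μ_pC_ox · (W/L) = 1.86 mA/V².
V_ov = V_SG − |V_tp| = 1.7 − 1 = 0.7 V.
Since V_SD = 0.39 V < V_ov = 0.7 V, the device is in the triode region.
I_D = k_p [V_ov · V_SD − ½ V_SD²] = 1.86 × [0.7 × 0.39 − 0.5 × 0.39²] = 0.366 mA.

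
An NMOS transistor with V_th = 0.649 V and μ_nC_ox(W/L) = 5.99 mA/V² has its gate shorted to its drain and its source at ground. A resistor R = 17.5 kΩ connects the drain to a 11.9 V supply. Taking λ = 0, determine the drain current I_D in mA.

I_D = 0.617 mA

With gate tied to drain, V_GS = V_DS ≥ V_GS − V_th, so the device is in saturation.
KCL at the drain: ½ k_n (V_GS − V_th)² = (V_DD − V_GS)/R.
Let x = V_GS − 0.649. Then 52.4 x² + x − 11.25 = 0, giving x = 0.454 V (positive root), so V_GS = 1.1 V.
I_D = (V_DD − V_GS)/R = (11.9 − 1.1) / 17.5 = 0.617 mA.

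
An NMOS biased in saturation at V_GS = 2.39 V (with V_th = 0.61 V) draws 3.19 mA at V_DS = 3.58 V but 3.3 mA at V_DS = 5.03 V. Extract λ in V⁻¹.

λ = 0.0260 V⁻¹

With V_GS fixed, I_D ∝ (1 + λ V_DS) in saturation, so I_D2/I_D1 = (1 + λ V_DS2)/(1 + λ V_DS1).
3.3/3.19 = 1.034 = (1 + 5.03 λ)/(1 + 3.58 λ).
Solving: λ (I_D1 V_DS2 − I_D2 V_DS1) = I_D2 − I_D1, so λ = (3.3 − 3.19) / (3.19 × 5.03 − 3.3 × 3.58) = 0.11 / 4.23 = 0.026 V⁻¹.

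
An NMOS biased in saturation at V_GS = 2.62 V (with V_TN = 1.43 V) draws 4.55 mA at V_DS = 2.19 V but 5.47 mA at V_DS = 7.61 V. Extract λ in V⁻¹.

With V_GS fixed, I_D ∝ (1 + λ V_DS) in saturation, so I_D2/I_D1 = (1 + λ V_DS2)/(1 + λ V_DS1).
5.47/4.55 = 1.202 = (1 + 7.61 λ)/(1 + 2.19 λ).
Solving: λ (I_D1 V_DS2 − I_D2 V_DS1) = I_D2 − I_D1, so λ = (5.47 − 4.55) / (4.55 × 7.61 − 5.47 × 2.19) = 0.92 / 22.6 = 0.0406 V⁻¹.

λ = 0.0406 V⁻¹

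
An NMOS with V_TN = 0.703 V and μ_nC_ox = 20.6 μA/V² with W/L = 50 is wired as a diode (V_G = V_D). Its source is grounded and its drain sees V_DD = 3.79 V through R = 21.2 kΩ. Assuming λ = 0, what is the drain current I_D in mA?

With gate tied to drain, V_GS = V_DS ≥ V_GS − V_TN, so the device is in saturation.
k_n = μ_nC_ox · (W/L) = 1.03 mA/V².
KCL at the drain: ½ k_n (V_GS − V_TN)² = (V_DD − V_GS)/R.
Let x = V_GS − 0.703. Then 10.9 x² + x − 3.087 = 0, giving x = 0.488 V (positive root), so V_GS = 1.19 V.
I_D = (V_DD − V_GS)/R = (3.79 − 1.19) / 21.2 = 0.123 mA.

I_D = 0.123 mA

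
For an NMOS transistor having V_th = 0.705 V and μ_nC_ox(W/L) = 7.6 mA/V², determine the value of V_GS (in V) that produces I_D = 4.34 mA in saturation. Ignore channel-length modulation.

V_GS = 1.77 V

In saturation I_D = ½ k_n (V_GS − V_th)², so V_GS − V_th = √(2 I_D / k_n) = √(2 × 4.34 / 7.6) = 1.07 V.
V_GS = 0.705 + 1.07 = 1.77 V.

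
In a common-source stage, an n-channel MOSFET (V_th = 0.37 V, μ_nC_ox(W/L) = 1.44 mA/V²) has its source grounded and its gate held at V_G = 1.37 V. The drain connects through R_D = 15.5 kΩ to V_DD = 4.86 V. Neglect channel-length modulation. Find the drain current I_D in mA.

I_D = 0.298 mA

V_GS = V_G = 1.37 V, so V_ov = 1.37 − 0.37 = 1 V.
Assume saturation: I_D = ½ k_n V_ov² = 0.5 × 1.44 × 1² = 0.72 mA, giving V_DS = V_DD − I_D R_D = 4.86 − 0.72 × 15.5 = -6.3 V.
But -6.3 V < V_ov = 1 V, so the device is actually in triode.
In triode I_D = k_n[V_ov V_DS − ½ V_DS²] and I_D = (V_DD − V_DS)/R_D. Equating: 11.2 V_DS² − 23.32 V_DS + 4.86 = 0, giving V_DS = 0.235 V (the root below V_ov).
I_D = (4.86 − 0.235) / 15.5 = 0.298 mA.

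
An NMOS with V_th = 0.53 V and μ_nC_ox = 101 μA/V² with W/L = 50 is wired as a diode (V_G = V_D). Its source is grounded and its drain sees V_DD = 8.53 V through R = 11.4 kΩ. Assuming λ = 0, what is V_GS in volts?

V_GS = 1.04 V

With gate tied to drain, V_GS = V_DS ≥ V_GS − V_th, so the device is in saturation.
k_n = μ_nC_ox · (W/L) = 5.05 mA/V².
KCL at the drain: ½ k_n (V_GS − V_th)² = (V_DD − V_GS)/R.
Let x = V_GS − 0.53. Then 28.8 x² + x − 8 = 0, giving x = 0.51 V (positive root), so V_GS = 1.04 V.
I_D = (V_DD − V_GS)/R = (8.53 − 1.04) / 11.4 = 0.657 mA.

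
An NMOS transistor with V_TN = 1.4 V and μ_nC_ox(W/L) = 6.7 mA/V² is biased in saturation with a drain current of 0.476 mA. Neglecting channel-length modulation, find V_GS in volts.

In saturation I_D = ½ k_n (V_GS − V_TN)², so V_GS − V_TN = √(2 I_D / k_n) = √(2 × 0.476 / 6.7) = 0.377 V.
V_GS = 1.4 + 0.377 = 1.78 V.

V_GS = 1.78 V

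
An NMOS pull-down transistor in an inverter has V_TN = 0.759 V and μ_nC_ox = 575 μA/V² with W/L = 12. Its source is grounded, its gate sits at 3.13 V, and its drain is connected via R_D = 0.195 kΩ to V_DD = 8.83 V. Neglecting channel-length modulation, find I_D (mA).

V_GS = V_G = 3.13 V, so V_ov = 3.13 − 0.759 = 2.37 V.
k_n = μ_nC_ox · (W/L) = 6.9 mA/V².
Assume saturation: I_D = ½ k_n V_ov² = 0.5 × 6.9 × 2.37² = 19.4 mA, giving V_DS = V_DD − I_D R_D = 8.83 − 19.4 × 0.195 = 5.05 V.
V_DS = 5.05 V ≥ V_ov = 2.37 V, confirming saturation.

I_D = 19.4 mA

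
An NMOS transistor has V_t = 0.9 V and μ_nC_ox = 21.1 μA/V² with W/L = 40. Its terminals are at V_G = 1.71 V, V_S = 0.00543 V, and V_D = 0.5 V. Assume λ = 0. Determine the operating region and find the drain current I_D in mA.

V_GS = V_G − V_S = 1.71 − 0.00543 = 1.7 V; V_DS = V_D − V_S = 0.5 − 0.00543 = 0.495 V.
k_n = μ_nC_ox · (W/L) = 0.844 mA/V².
V_ov = V_GS − V_t = 1.7 − 0.9 = 0.805 V.
Since V_DS = 0.495 V < V_ov = 0.805 V, the device is in the triode region.
I_D = k_n [V_ov · V_DS − ½ V_DS²] = 0.844 × [0.805 × 0.495 − 0.5 × 0.495²] = 0.233 mA.

Triode; I_D = 0.233 mA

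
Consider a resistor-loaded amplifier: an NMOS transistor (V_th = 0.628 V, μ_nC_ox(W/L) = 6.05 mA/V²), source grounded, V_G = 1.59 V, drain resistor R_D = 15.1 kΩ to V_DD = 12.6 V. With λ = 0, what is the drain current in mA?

V_GS = V_G = 1.59 V, so V_ov = 1.59 − 0.628 = 0.962 V.
Assume saturation: I_D = ½ k_n V_ov² = 0.5 × 6.05 × 0.962² = 2.8 mA, giving V_DS = V_DD − I_D R_D = 12.6 − 2.8 × 15.1 = -29.7 V.
But -29.7 V < V_ov = 0.962 V, so the device is actually in triode.
In triode I_D = k_n[V_ov V_DS − ½ V_DS²] and I_D = (V_DD − V_DS)/R_D. Equating: 45.7 V_DS² − 88.88 V_DS + 12.6 = 0, giving V_DS = 0.154 V (the root below V_ov).
I_D = (12.6 − 0.154) / 15.1 = 0.824 mA.

I_D = 0.824 mA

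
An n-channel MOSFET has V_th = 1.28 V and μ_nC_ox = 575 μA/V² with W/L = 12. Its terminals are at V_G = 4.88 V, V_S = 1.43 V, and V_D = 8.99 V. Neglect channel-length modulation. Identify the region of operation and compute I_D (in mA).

Saturation; I_D = 16.2 mA

V_GS = V_G − V_S = 4.88 − 1.43 = 3.45 V; V_DS = V_D − V_S = 8.99 − 1.43 = 7.56 V.
k_n = μ_nC_ox · (W/L) = 6.9 mA/V².
V_ov = V_GS − V_th = 3.45 − 1.28 = 2.17 V.
Since V_DS = 7.56 V ≥ V_ov = 2.17 V, the device is in saturation.
I_D = ½ k_n V_ov² = 0.5 × 6.9 × 2.17² = 16.2 mA.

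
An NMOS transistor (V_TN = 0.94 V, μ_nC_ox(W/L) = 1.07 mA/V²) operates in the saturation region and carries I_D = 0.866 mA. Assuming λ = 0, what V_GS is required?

In saturation I_D = ½ k_n (V_GS − V_TN)², so V_GS − V_TN = √(2 I_D / k_n) = √(2 × 0.866 / 1.07) = 1.27 V.
V_GS = 0.94 + 1.27 = 2.21 V.

V_GS = 2.21 V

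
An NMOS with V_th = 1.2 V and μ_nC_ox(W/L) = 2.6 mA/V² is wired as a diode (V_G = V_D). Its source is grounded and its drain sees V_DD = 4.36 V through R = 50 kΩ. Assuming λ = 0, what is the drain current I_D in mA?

I_D = 0.0589 mA

With gate tied to drain, V_GS = V_DS ≥ V_GS − V_th, so the device is in saturation.
KCL at the drain: ½ k_n (V_GS − V_th)² = (V_DD − V_GS)/R.
Let x = V_GS − 1.2. Then 65 x² + x − 3.16 = 0, giving x = 0.213 V (positive root), so V_GS = 1.41 V.
I_D = (V_DD − V_GS)/R = (4.36 − 1.41) / 50 = 0.0589 mA.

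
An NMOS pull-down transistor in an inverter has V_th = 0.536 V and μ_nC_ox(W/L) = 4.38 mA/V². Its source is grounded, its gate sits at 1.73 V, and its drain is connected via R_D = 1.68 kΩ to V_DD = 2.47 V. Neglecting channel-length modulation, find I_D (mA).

I_D = 1.30 mA

V_GS = V_G = 1.73 V, so V_ov = 1.73 − 0.536 = 1.19 V.
Assume saturation: I_D = ½ k_n V_ov² = 0.5 × 4.38 × 1.19² = 3.12 mA, giving V_DS = V_DD − I_D R_D = 2.47 − 3.12 × 1.68 = -2.78 V.
But -2.78 V < V_ov = 1.19 V, so the device is actually in triode.
In triode I_D = k_n[V_ov V_DS − ½ V_DS²] and I_D = (V_DD − V_DS)/R_D. Equating: 3.68 V_DS² − 9.786 V_DS + 2.47 = 0, giving V_DS = 0.282 V (the root below V_ov).
I_D = (2.47 − 0.282) / 1.68 = 1.3 mA.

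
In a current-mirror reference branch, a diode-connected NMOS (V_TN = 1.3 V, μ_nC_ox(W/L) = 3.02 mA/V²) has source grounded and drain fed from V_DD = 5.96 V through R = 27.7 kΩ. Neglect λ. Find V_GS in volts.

V_GS = 1.62 V

With gate tied to drain, V_GS = V_DS ≥ V_GS − V_TN, so the device is in saturation.
KCL at the drain: ½ k_n (V_GS − V_TN)² = (V_DD − V_GS)/R.
Let x = V_GS − 1.3. Then 41.8 x² + x − 4.66 = 0, giving x = 0.322 V (positive root), so V_GS = 1.62 V.
I_D = (V_DD − V_GS)/R = (5.96 − 1.62) / 27.7 = 0.157 mA.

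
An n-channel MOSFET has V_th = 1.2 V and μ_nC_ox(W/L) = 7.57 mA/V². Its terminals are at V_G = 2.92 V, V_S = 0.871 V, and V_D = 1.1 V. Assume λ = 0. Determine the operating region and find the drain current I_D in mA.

V_GS = V_G − V_S = 2.92 − 0.871 = 2.05 V; V_DS = V_D − V_S = 1.1 − 0.871 = 0.229 V.
V_ov = V_GS − V_th = 2.05 − 1.2 = 0.849 V.
Since V_DS = 0.229 V < V_ov = 0.849 V, the device is in the triode region.
I_D = k_n [V_ov · V_DS − ½ V_DS²] = 7.57 × [0.849 × 0.229 − 0.5 × 0.229²] = 1.27 mA.

Triode; I_D = 1.27 mA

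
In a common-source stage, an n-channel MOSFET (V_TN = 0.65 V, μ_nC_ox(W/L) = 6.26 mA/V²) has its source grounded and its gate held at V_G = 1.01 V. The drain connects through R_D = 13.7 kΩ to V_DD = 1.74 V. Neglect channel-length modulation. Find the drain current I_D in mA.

I_D = 0.123 mA

V_GS = V_G = 1.01 V, so V_ov = 1.01 − 0.65 = 0.36 V.
Assume saturation: I_D = ½ k_n V_ov² = 0.5 × 6.26 × 0.36² = 0.406 mA, giving V_DS = V_DD − I_D R_D = 1.74 − 0.406 × 13.7 = -3.82 V.
But -3.82 V < V_ov = 0.36 V, so the device is actually in triode.
In triode I_D = k_n[V_ov V_DS − ½ V_DS²] and I_D = (V_DD − V_DS)/R_D. Equating: 42.9 V_DS² − 31.87 V_DS + 1.74 = 0, giving V_DS = 0.0593 V (the root below V_ov).
I_D = (1.74 − 0.0593) / 13.7 = 0.123 mA.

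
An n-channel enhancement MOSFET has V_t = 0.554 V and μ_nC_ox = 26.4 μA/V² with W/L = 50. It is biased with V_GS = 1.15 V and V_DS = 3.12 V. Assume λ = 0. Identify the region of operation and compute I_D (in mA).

k_n = μ_nC_ox · (W/L) = 1.32 mA/V².
V_ov = V_GS − V_t = 1.15 − 0.554 = 0.596 V.
Since V_DS = 3.12 V ≥ V_ov = 0.596 V, the device is in saturation.
I_D = ½ k_n V_ov² = 0.5 × 1.32 × 0.596² = 0.234 mA.

Saturation; I_D = 0.234 mA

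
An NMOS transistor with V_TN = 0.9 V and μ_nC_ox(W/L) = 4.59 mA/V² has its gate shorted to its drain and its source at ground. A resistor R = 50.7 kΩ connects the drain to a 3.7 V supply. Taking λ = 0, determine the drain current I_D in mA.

With gate tied to drain, V_GS = V_DS ≥ V_GS − V_TN, so the device is in saturation.
KCL at the drain: ½ k_n (V_GS − V_TN)² = (V_DD − V_GS)/R.
Let x = V_GS − 0.9. Then 116 x² + x − 2.8 = 0, giving x = 0.151 V (positive root), so V_GS = 1.05 V.
I_D = (V_DD − V_GS)/R = (3.7 − 1.05) / 50.7 = 0.0523 mA.

I_D = 0.0523 mA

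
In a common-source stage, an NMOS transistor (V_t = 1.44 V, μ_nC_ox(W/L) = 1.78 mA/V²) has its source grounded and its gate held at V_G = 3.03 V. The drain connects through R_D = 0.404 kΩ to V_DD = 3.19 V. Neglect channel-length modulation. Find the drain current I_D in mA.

I_D = 2.25 mA

V_GS = V_G = 3.03 V, so V_ov = 3.03 − 1.44 = 1.59 V.
Assume saturation: I_D = ½ k_n V_ov² = 0.5 × 1.78 × 1.59² = 2.25 mA, giving V_DS = V_DD − I_D R_D = 3.19 − 2.25 × 0.404 = 2.28 V.
V_DS = 2.28 V ≥ V_ov = 1.59 V, confirming saturation.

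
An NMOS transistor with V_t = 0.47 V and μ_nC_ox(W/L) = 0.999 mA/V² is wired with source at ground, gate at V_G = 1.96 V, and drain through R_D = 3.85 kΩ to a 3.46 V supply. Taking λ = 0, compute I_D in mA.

V_GS = V_G = 1.96 V, so V_ov = 1.96 − 0.47 = 1.49 V.
Assume saturation: I_D = ½ k_n V_ov² = 0.5 × 0.999 × 1.49² = 1.11 mA, giving V_DS = V_DD − I_D R_D = 3.46 − 1.11 × 3.85 = -0.809 V.
But -0.809 V < V_ov = 1.49 V, so the device is actually in triode.
In triode I_D = k_n[V_ov V_DS − ½ V_DS²] and I_D = (V_DD − V_DS)/R_D. Equating: 1.92 V_DS² − 6.731 V_DS + 3.46 = 0, giving V_DS = 0.626 V (the root below V_ov).
I_D = (3.46 − 0.626) / 3.85 = 0.736 mA.

I_D = 0.736 mA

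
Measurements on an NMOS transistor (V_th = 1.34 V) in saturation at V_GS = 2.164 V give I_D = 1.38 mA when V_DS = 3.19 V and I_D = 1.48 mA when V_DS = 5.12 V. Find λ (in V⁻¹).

With V_GS fixed, I_D ∝ (1 + λ V_DS) in saturation, so I_D2/I_D1 = (1 + λ V_DS2)/(1 + λ V_DS1).
1.48/1.38 = 1.072 = (1 + 5.12 λ)/(1 + 3.19 λ).
Solving: λ (I_D1 V_DS2 − I_D2 V_DS1) = I_D2 − I_D1, so λ = (1.48 − 1.38) / (1.38 × 5.12 − 1.48 × 3.19) = 0.1 / 2.34 = 0.0427 V⁻¹.

λ = 0.0427 V⁻¹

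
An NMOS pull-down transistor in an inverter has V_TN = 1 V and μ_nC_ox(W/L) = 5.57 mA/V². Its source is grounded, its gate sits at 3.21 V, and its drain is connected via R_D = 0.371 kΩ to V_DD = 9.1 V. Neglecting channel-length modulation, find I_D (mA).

V_GS = V_G = 3.21 V, so V_ov = 3.21 − 1 = 2.21 V.
Assume saturation: I_D = ½ k_n V_ov² = 0.5 × 5.57 × 2.21² = 13.6 mA, giving V_DS = V_DD − I_D R_D = 9.1 − 13.6 × 0.371 = 4.05 V.
V_DS = 4.05 V ≥ V_ov = 2.21 V, confirming saturation.

I_D = 13.6 mA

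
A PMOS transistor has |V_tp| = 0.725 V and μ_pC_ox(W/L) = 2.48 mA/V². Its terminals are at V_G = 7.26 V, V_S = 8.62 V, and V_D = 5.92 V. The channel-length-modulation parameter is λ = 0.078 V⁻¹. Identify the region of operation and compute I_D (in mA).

Saturation; I_D = 0.605 mA

V_SG = V_S − V_G = 8.62 − 7.26 = 1.36 V; V_SD = V_S − V_D = 8.62 − 5.92 = 2.7 V.
V_ov = V_SG − |V_tp| = 1.36 − 0.725 = 0.635 V.
Since V_SD = 2.7 V ≥ V_ov = 0.635 V, the device is in saturation.
I_D = ½ k_p V_ov² (1 + λ V_SD) = 0.5 × 2.48 × 0.635² × (1 + 0.078 × 2.7) = 0.605 mA.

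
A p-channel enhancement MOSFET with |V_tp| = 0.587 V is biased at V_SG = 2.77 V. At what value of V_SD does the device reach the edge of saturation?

V_SD,sat = 2.18 V

The boundary between triode and saturation is V_SD = V_SG − |V_tp| = V_ov.
V_ov = 2.77 − 0.587 = 2.18 V.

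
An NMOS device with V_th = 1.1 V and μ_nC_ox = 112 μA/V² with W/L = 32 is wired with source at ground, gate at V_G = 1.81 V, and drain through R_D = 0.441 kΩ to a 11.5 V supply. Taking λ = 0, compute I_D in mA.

V_GS = V_G = 1.81 V, so V_ov = 1.81 − 1.1 = 0.71 V.
k_n = μ_nC_ox · (W/L) = 3.584 mA/V².
Assume saturation: I_D = ½ k_n V_ov² = 0.5 × 3.584 × 0.71² = 0.903 mA, giving V_DS = V_DD − I_D R_D = 11.5 − 0.903 × 0.441 = 11.1 V.
V_DS = 11.1 V ≥ V_ov = 0.71 V, confirming saturation.

I_D = 0.903 mA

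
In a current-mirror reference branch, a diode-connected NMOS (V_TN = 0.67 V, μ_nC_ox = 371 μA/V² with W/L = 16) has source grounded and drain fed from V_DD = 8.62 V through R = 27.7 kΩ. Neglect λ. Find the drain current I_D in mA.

With gate tied to drain, V_GS = V_DS ≥ V_GS − V_TN, so the device is in saturation.
k_n = μ_nC_ox · (W/L) = 5.936 mA/V².
KCL at the drain: ½ k_n (V_GS − V_TN)² = (V_DD − V_GS)/R.
Let x = V_GS − 0.67. Then 82.2 x² + x − 7.95 = 0, giving x = 0.305 V (positive root), so V_GS = 0.975 V.
I_D = (V_DD − V_GS)/R = (8.62 − 0.975) / 27.7 = 0.276 mA.

I_D = 0.276 mA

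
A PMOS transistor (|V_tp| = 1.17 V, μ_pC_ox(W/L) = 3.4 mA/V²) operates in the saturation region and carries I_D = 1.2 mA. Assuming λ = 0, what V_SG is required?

In saturation I_D = ½ k_p (V_SG − |V_tp|)², so V_SG − |V_tp| = √(2 I_D / k_p) = √(2 × 1.2 / 3.4) = 0.84 V.
V_SG = 1.17 + 0.84 = 2.01 V.

V_SG = 2.01 V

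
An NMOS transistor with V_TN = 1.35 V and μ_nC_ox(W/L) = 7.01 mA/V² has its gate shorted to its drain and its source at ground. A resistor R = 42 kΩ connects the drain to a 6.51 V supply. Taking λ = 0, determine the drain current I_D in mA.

I_D = 0.118 mA

With gate tied to drain, V_GS = V_DS ≥ V_GS − V_TN, so the device is in saturation.
KCL at the drain: ½ k_n (V_GS − V_TN)² = (V_DD − V_GS)/R.
Let x = V_GS − 1.35. Then 147 x² + x − 5.16 = 0, giving x = 0.184 V (positive root), so V_GS = 1.53 V.
I_D = (V_DD − V_GS)/R = (6.51 − 1.53) / 42 = 0.118 mA.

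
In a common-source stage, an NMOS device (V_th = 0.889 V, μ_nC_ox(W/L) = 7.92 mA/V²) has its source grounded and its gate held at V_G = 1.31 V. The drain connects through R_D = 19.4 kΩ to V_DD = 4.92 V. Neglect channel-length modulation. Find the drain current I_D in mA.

V_GS = V_G = 1.31 V, so V_ov = 1.31 − 0.889 = 0.421 V.
Assume saturation: I_D = ½ k_n V_ov² = 0.5 × 7.92 × 0.421² = 0.702 mA, giving V_DS = V_DD − I_D R_D = 4.92 − 0.702 × 19.4 = -8.7 V.
But -8.7 V < V_ov = 0.421 V, so the device is actually in triode.
In triode I_D = k_n[V_ov V_DS − ½ V_DS²] and I_D = (V_DD − V_DS)/R_D. Equating: 76.8 V_DS² − 65.69 V_DS + 4.92 = 0, giving V_DS = 0.0829 V (the root below V_ov).
I_D = (4.92 − 0.0829) / 19.4 = 0.249 mA.

I_D = 0.249 mA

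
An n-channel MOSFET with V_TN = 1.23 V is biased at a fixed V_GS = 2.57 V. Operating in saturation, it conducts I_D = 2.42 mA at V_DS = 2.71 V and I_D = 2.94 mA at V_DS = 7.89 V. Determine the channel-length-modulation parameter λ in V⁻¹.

λ = 0.0467 V⁻¹

With V_GS fixed, I_D ∝ (1 + λ V_DS) in saturation, so I_D2/I_D1 = (1 + λ V_DS2)/(1 + λ V_DS1).
2.94/2.42 = 1.215 = (1 + 7.89 λ)/(1 + 2.71 λ).
Solving: λ (I_D1 V_DS2 − I_D2 V_DS1) = I_D2 − I_D1, so λ = (2.94 − 2.42) / (2.42 × 7.89 − 2.94 × 2.71) = 0.52 / 11.1 = 0.0467 V⁻¹.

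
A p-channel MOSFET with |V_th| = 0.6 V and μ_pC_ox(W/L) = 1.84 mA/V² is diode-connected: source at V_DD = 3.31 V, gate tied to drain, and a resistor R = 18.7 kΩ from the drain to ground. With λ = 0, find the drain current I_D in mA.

With gate tied to drain, V_SG = V_SD ≥ V_SG − |V_th|, so the device is in saturation.
KCL at the drain: ½ k_p (V_SG − |V_th|)² = (V_DD − V_SG)/R.
Let x = V_SG − 0.6. Then 17.2 x² + x − 2.71 = 0, giving x = 0.369 V (positive root), so V_SG = 0.969 V.
I_D = (V_DD − V_SG)/R = (3.31 − 0.969) / 18.7 = 0.125 mA.

I_D = 0.125 mA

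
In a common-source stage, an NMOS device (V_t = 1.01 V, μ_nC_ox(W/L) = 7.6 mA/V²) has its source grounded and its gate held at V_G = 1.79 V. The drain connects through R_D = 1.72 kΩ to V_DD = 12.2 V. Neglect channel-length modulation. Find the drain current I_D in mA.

V_GS = V_G = 1.79 V, so V_ov = 1.79 − 1.01 = 0.78 V.
Assume saturation: I_D = ½ k_n V_ov² = 0.5 × 7.6 × 0.78² = 2.31 mA, giving V_DS = V_DD − I_D R_D = 12.2 − 2.31 × 1.72 = 8.22 V.
V_DS = 8.22 V ≥ V_ov = 0.78 V, confirming saturation.

I_D = 2.31 mA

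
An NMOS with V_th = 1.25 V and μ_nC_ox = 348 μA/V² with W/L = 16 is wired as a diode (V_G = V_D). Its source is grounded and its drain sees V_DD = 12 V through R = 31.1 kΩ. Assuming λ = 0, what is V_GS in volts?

With gate tied to drain, V_GS = V_DS ≥ V_GS − V_th, so the device is in saturation.
k_n = μ_nC_ox · (W/L) = 5.568 mA/V².
KCL at the drain: ½ k_n (V_GS − V_th)² = (V_DD − V_GS)/R.
Let x = V_GS − 1.25. Then 86.6 x² + x − 10.75 = 0, giving x = 0.347 V (positive root), so V_GS = 1.6 V.
I_D = (V_DD − V_GS)/R = (12 − 1.6) / 31.1 = 0.335 mA.

V_GS = 1.60 V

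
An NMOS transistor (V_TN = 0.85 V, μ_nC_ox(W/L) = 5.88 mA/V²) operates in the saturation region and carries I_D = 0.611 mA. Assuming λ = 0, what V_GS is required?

V_GS = 1.31 V

In saturation I_D = ½ k_n (V_GS − V_TN)², so V_GS − V_TN = √(2 I_D / k_n) = √(2 × 0.611 / 5.88) = 0.456 V.
V_GS = 0.85 + 0.456 = 1.31 V.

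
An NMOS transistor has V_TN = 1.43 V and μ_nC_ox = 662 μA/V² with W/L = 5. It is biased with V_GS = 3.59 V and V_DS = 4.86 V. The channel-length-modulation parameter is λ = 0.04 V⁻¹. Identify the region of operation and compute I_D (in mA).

k_n = μ_nC_ox · (W/L) = 3.31 mA/V².
V_ov = V_GS − V_TN = 3.59 − 1.43 = 2.16 V.
Since V_DS = 4.86 V ≥ V_ov = 2.16 V, the device is in saturation.
I_D = ½ k_n V_ov² (1 + λ V_DS) = 0.5 × 3.31 × 2.16² × (1 + 0.04 × 4.86) = 9.22 mA.

Saturation; I_D = 9.22 mA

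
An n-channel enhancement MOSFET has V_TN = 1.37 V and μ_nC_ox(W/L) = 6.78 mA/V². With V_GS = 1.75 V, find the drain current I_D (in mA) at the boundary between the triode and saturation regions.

I_D = 0.490 mA

At the boundary V_DS = V_ov = V_GS − V_TN = 1.75 − 1.37 = 0.38 V.
I_D = ½ k_n V_ov² = 0.5 × 6.78 × 0.38² = 0.49 mA.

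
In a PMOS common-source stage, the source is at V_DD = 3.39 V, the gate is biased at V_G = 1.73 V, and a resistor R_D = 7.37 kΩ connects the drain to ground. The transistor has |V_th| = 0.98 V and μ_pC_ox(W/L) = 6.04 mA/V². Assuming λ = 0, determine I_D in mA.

V_SG = V_DD − V_G = 3.39 − 1.73 = 1.66 V, so V_ov = 1.66 − 0.98 = 0.68 V.
Assume saturation: I_D = ½ k_p V_ov² = 0.5 × 6.04 × 0.68² = 1.4 mA, giving V_SD = V_DD − I_D R_D = 3.39 − 1.4 × 7.37 = -6.9 V.
But -6.9 V < V_ov = 0.68 V, so the device is actually in triode.
In triode I_D = k_p[V_ov V_SD − ½ V_SD²] and I_D = (V_DD − V_SD)/R_D. Equating: 22.3 V_SD² − 31.27 V_SD + 3.39 = 0, giving V_SD = 0.118 V (the root below V_ov).
I_D = (3.39 − 0.118) / 7.37 = 0.444 mA.

I_D = 0.444 mA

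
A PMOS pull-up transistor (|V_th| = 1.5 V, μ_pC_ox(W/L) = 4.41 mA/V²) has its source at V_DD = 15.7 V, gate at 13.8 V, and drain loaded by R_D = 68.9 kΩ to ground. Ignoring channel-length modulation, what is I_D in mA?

V_SG = V_DD − V_G = 15.7 − 13.8 = 1.9 V, so V_ov = 1.9 − 1.5 = 0.4 V.
Assume saturation: I_D = ½ k_p V_ov² = 0.5 × 4.41 × 0.4² = 0.353 mA, giving V_SD = V_DD − I_D R_D = 15.7 − 0.353 × 68.9 = -8.61 V.
But -8.61 V < V_ov = 0.4 V, so the device is actually in triode.
In triode I_D = k_p[V_ov V_SD − ½ V_SD²] and I_D = (V_DD − V_SD)/R_D. Equating: 152 V_SD² − 122.5 V_SD + 15.7 = 0, giving V_SD = 0.16 V (the root below V_ov).
I_D = (15.7 − 0.16) / 68.9 = 0.226 mA.

I_D = 0.226 mA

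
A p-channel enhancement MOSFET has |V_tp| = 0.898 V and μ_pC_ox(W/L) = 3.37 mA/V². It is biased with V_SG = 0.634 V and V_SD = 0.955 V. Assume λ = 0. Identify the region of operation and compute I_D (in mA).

Cutoff; I_D = 0 mA

V_SG = 0.634 V < |V_tp| = 0.898 V, so the transistor is in cutoff.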